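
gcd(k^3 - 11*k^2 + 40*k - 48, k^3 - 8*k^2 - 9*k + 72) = k - 3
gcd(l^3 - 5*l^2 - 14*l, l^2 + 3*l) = l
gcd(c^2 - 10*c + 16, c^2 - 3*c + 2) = c - 2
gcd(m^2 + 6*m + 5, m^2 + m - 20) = m + 5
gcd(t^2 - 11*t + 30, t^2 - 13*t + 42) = t - 6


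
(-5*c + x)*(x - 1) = -5*c*x + 5*c + x^2 - x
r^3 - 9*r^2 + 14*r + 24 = (r - 6)*(r - 4)*(r + 1)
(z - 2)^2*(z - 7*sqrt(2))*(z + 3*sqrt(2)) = z^4 - 4*sqrt(2)*z^3 - 4*z^3 - 38*z^2 + 16*sqrt(2)*z^2 - 16*sqrt(2)*z + 168*z - 168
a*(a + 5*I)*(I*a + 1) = I*a^3 - 4*a^2 + 5*I*a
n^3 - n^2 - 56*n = n*(n - 8)*(n + 7)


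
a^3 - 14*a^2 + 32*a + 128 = (a - 8)^2*(a + 2)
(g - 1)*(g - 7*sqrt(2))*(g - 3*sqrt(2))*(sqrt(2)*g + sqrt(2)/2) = sqrt(2)*g^4 - 20*g^3 - sqrt(2)*g^3/2 + 10*g^2 + 83*sqrt(2)*g^2/2 - 21*sqrt(2)*g + 10*g - 21*sqrt(2)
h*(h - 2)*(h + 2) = h^3 - 4*h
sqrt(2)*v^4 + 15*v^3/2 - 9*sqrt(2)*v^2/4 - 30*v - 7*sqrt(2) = (v - 2)*(v + 2)*(v + 7*sqrt(2)/2)*(sqrt(2)*v + 1/2)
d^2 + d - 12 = (d - 3)*(d + 4)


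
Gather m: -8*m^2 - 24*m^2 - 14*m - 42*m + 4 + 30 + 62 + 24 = -32*m^2 - 56*m + 120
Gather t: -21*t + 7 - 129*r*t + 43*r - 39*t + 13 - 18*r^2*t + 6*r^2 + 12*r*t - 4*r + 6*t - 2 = 6*r^2 + 39*r + t*(-18*r^2 - 117*r - 54) + 18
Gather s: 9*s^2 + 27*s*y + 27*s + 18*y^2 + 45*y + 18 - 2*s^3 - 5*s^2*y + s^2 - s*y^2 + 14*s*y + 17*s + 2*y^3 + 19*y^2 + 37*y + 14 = -2*s^3 + s^2*(10 - 5*y) + s*(-y^2 + 41*y + 44) + 2*y^3 + 37*y^2 + 82*y + 32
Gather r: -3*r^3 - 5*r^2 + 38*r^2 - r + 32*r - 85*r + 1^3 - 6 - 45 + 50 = -3*r^3 + 33*r^2 - 54*r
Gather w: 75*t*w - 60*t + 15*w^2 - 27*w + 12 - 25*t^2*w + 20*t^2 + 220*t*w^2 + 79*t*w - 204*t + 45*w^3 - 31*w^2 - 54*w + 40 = 20*t^2 - 264*t + 45*w^3 + w^2*(220*t - 16) + w*(-25*t^2 + 154*t - 81) + 52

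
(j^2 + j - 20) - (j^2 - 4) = j - 16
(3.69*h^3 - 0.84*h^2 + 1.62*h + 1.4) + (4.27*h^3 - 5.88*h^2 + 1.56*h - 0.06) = 7.96*h^3 - 6.72*h^2 + 3.18*h + 1.34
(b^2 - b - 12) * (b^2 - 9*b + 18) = b^4 - 10*b^3 + 15*b^2 + 90*b - 216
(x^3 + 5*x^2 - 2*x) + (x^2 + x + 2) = x^3 + 6*x^2 - x + 2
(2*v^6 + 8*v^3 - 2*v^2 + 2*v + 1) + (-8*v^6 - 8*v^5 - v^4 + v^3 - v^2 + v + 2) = -6*v^6 - 8*v^5 - v^4 + 9*v^3 - 3*v^2 + 3*v + 3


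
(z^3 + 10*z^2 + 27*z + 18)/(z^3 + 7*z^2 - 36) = (z + 1)/(z - 2)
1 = 1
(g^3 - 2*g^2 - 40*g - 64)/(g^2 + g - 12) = (g^2 - 6*g - 16)/(g - 3)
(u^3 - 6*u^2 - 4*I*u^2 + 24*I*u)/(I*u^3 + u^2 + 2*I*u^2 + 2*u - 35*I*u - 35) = u*(-I*u^2 + 2*u*(-2 + 3*I) + 24)/(u^3 + u^2*(2 - I) - u*(35 + 2*I) + 35*I)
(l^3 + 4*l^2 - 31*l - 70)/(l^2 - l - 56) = (l^2 - 3*l - 10)/(l - 8)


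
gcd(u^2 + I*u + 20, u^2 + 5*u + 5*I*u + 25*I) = u + 5*I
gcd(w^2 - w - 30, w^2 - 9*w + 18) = w - 6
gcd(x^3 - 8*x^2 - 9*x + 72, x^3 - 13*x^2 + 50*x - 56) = 1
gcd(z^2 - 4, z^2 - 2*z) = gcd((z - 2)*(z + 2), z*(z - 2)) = z - 2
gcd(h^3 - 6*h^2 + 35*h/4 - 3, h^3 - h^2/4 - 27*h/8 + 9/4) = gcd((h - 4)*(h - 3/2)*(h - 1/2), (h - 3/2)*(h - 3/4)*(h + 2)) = h - 3/2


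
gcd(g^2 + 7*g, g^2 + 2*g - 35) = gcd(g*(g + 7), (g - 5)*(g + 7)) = g + 7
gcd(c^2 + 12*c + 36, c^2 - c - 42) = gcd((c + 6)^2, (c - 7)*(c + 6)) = c + 6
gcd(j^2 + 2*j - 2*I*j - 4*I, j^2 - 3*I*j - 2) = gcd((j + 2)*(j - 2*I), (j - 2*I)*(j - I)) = j - 2*I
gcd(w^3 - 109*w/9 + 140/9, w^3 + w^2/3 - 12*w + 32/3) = w + 4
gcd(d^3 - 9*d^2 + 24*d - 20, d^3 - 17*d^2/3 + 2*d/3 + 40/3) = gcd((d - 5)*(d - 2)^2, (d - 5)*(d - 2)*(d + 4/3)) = d^2 - 7*d + 10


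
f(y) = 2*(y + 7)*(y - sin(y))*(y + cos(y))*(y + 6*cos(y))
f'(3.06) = -375.48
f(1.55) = 24.75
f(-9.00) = 4925.40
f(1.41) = 26.48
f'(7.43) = -4096.86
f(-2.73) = -597.06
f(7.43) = 14601.69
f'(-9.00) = -5442.87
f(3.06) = -361.06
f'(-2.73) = 827.25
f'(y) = 2*(1 - 6*sin(y))*(y + 7)*(y - sin(y))*(y + cos(y)) + 2*(1 - sin(y))*(y + 7)*(y - sin(y))*(y + 6*cos(y)) + 2*(1 - cos(y))*(y + 7)*(y + cos(y))*(y + 6*cos(y)) + 2*(y - sin(y))*(y + cos(y))*(y + 6*cos(y)) = -2*(y + 7)*(y - sin(y))*(y + cos(y))*(6*sin(y) - 1) - 2*(y + 7)*(y - sin(y))*(y + 6*cos(y))*(sin(y) - 1) - 2*(y + 7)*(y + cos(y))*(y + 6*cos(y))*(cos(y) - 1) + 2*(y - sin(y))*(y + cos(y))*(y + 6*cos(y))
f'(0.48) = 13.89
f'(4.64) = 5985.51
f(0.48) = 2.16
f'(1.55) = -26.93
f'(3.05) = -379.48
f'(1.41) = 0.97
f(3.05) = -357.29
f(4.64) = 2521.33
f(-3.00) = -815.82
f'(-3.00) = 765.76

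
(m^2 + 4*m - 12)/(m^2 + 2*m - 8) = (m + 6)/(m + 4)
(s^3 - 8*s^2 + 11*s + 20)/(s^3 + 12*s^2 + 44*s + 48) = (s^3 - 8*s^2 + 11*s + 20)/(s^3 + 12*s^2 + 44*s + 48)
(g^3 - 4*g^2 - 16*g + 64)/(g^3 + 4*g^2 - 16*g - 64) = (g - 4)/(g + 4)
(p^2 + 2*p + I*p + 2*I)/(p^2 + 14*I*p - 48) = (p^2 + p*(2 + I) + 2*I)/(p^2 + 14*I*p - 48)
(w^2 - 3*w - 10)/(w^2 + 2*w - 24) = (w^2 - 3*w - 10)/(w^2 + 2*w - 24)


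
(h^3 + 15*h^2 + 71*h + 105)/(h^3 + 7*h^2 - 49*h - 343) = (h^2 + 8*h + 15)/(h^2 - 49)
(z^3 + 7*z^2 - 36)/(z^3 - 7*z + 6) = (z + 6)/(z - 1)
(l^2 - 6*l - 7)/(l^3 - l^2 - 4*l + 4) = (l^2 - 6*l - 7)/(l^3 - l^2 - 4*l + 4)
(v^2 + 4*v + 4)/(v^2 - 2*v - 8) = (v + 2)/(v - 4)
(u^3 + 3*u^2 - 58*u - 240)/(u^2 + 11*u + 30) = u - 8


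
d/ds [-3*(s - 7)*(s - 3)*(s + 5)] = -9*s^2 + 30*s + 87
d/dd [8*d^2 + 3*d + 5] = 16*d + 3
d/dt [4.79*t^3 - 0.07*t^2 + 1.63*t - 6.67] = 14.37*t^2 - 0.14*t + 1.63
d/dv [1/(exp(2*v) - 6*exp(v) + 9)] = 2*(3 - exp(v))*exp(v)/(exp(2*v) - 6*exp(v) + 9)^2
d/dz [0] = 0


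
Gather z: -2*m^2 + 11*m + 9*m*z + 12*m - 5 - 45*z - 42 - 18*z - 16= -2*m^2 + 23*m + z*(9*m - 63) - 63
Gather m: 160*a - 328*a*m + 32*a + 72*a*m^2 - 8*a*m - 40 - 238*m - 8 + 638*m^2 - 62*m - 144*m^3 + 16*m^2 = 192*a - 144*m^3 + m^2*(72*a + 654) + m*(-336*a - 300) - 48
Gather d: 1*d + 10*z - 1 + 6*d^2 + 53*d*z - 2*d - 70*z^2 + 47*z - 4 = 6*d^2 + d*(53*z - 1) - 70*z^2 + 57*z - 5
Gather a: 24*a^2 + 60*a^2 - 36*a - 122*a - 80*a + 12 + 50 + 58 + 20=84*a^2 - 238*a + 140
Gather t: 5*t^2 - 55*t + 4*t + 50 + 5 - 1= 5*t^2 - 51*t + 54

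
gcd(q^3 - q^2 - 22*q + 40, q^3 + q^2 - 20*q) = q^2 + q - 20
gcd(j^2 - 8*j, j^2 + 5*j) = j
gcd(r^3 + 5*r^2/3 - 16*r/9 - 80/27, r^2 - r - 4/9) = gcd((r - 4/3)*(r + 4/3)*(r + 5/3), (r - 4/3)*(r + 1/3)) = r - 4/3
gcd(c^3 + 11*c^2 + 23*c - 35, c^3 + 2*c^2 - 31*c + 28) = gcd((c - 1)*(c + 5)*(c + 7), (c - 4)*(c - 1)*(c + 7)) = c^2 + 6*c - 7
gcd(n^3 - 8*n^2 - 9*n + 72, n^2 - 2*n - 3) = n - 3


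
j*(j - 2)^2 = j^3 - 4*j^2 + 4*j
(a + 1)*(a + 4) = a^2 + 5*a + 4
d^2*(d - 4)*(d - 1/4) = d^4 - 17*d^3/4 + d^2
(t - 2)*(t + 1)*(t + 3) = t^3 + 2*t^2 - 5*t - 6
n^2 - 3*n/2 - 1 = (n - 2)*(n + 1/2)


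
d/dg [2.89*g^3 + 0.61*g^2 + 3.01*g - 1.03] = 8.67*g^2 + 1.22*g + 3.01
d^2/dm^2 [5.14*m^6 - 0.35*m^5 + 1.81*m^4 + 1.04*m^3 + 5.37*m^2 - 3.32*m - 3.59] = 154.2*m^4 - 7.0*m^3 + 21.72*m^2 + 6.24*m + 10.74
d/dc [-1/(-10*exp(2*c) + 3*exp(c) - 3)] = (3 - 20*exp(c))*exp(c)/(10*exp(2*c) - 3*exp(c) + 3)^2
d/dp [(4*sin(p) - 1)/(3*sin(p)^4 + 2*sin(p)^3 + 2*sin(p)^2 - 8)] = 2*(-18*sin(p)^4 - 2*sin(p)^3 - sin(p)^2 + 2*sin(p) - 16)*cos(p)/(3*sin(p)^4 + 2*sin(p)^3 + 2*sin(p)^2 - 8)^2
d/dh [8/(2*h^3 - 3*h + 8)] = 24*(1 - 2*h^2)/(2*h^3 - 3*h + 8)^2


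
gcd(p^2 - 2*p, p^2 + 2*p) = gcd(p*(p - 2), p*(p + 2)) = p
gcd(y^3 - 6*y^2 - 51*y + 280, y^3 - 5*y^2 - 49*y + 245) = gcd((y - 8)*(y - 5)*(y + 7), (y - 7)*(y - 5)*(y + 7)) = y^2 + 2*y - 35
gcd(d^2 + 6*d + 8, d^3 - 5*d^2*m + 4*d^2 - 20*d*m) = d + 4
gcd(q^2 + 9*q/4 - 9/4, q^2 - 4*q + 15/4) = 1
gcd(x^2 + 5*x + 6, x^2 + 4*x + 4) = x + 2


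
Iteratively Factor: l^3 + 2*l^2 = (l)*(l^2 + 2*l) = l*(l + 2)*(l)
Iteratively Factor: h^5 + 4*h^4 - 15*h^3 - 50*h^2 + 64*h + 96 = (h + 1)*(h^4 + 3*h^3 - 18*h^2 - 32*h + 96) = (h - 2)*(h + 1)*(h^3 + 5*h^2 - 8*h - 48) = (h - 2)*(h + 1)*(h + 4)*(h^2 + h - 12) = (h - 3)*(h - 2)*(h + 1)*(h + 4)*(h + 4)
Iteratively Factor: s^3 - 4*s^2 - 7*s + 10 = (s - 1)*(s^2 - 3*s - 10) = (s - 1)*(s + 2)*(s - 5)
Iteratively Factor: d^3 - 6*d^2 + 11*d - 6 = (d - 1)*(d^2 - 5*d + 6) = (d - 2)*(d - 1)*(d - 3)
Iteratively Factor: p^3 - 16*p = (p - 4)*(p^2 + 4*p) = (p - 4)*(p + 4)*(p)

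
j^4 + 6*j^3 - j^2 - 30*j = j*(j - 2)*(j + 3)*(j + 5)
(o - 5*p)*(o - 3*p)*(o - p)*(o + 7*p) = o^4 - 2*o^3*p - 40*o^2*p^2 + 146*o*p^3 - 105*p^4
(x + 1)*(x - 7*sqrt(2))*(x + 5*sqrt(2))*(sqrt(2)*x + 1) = sqrt(2)*x^4 - 3*x^3 + sqrt(2)*x^3 - 72*sqrt(2)*x^2 - 3*x^2 - 72*sqrt(2)*x - 70*x - 70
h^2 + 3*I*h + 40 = (h - 5*I)*(h + 8*I)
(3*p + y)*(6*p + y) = 18*p^2 + 9*p*y + y^2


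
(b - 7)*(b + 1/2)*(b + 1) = b^3 - 11*b^2/2 - 10*b - 7/2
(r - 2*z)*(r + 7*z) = r^2 + 5*r*z - 14*z^2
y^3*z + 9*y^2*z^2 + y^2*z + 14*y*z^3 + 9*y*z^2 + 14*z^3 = (y + 2*z)*(y + 7*z)*(y*z + z)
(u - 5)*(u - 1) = u^2 - 6*u + 5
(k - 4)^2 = k^2 - 8*k + 16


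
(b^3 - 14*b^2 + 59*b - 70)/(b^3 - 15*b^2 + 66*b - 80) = (b - 7)/(b - 8)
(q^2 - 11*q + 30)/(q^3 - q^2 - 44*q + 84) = (q - 5)/(q^2 + 5*q - 14)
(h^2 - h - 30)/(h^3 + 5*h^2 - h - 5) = (h - 6)/(h^2 - 1)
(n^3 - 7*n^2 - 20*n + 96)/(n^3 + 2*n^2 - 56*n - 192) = (n - 3)/(n + 6)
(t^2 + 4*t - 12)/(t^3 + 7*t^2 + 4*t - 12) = (t - 2)/(t^2 + t - 2)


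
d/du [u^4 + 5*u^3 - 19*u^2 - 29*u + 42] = 4*u^3 + 15*u^2 - 38*u - 29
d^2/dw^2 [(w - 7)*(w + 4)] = 2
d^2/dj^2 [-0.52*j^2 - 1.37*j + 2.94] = -1.04000000000000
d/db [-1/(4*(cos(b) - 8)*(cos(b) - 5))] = (13 - 2*cos(b))*sin(b)/(4*(cos(b) - 8)^2*(cos(b) - 5)^2)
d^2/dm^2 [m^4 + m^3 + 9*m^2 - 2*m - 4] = 12*m^2 + 6*m + 18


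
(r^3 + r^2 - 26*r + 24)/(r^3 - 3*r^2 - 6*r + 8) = (r + 6)/(r + 2)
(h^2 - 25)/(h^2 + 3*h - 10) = (h - 5)/(h - 2)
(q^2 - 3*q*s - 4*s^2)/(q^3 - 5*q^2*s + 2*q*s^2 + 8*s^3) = 1/(q - 2*s)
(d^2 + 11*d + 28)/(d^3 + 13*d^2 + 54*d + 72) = (d + 7)/(d^2 + 9*d + 18)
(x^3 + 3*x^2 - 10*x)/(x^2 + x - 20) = x*(x - 2)/(x - 4)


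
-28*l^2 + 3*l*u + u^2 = (-4*l + u)*(7*l + u)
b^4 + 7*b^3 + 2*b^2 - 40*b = b*(b - 2)*(b + 4)*(b + 5)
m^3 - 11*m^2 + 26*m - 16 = (m - 8)*(m - 2)*(m - 1)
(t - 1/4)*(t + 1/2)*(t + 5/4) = t^3 + 3*t^2/2 + 3*t/16 - 5/32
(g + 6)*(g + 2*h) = g^2 + 2*g*h + 6*g + 12*h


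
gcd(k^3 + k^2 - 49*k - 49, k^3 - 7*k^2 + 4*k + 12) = k + 1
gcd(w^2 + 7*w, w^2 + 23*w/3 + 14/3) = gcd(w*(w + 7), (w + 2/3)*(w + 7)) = w + 7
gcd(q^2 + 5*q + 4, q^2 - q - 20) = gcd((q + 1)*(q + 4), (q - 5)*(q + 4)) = q + 4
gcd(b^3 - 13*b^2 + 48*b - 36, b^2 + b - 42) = b - 6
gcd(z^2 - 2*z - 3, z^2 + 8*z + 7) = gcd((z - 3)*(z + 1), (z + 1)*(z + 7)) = z + 1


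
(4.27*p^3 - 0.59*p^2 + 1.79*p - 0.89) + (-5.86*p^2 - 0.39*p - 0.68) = 4.27*p^3 - 6.45*p^2 + 1.4*p - 1.57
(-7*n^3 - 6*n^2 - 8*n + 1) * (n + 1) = -7*n^4 - 13*n^3 - 14*n^2 - 7*n + 1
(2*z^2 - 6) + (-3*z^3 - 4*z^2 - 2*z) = -3*z^3 - 2*z^2 - 2*z - 6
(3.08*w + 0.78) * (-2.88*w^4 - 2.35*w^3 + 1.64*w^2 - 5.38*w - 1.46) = -8.8704*w^5 - 9.4844*w^4 + 3.2182*w^3 - 15.2912*w^2 - 8.6932*w - 1.1388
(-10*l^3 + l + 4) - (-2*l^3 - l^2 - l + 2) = -8*l^3 + l^2 + 2*l + 2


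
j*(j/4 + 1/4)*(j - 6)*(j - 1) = j^4/4 - 3*j^3/2 - j^2/4 + 3*j/2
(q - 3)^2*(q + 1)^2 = q^4 - 4*q^3 - 2*q^2 + 12*q + 9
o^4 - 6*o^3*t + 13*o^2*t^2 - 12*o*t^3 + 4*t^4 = (o - 2*t)^2*(o - t)^2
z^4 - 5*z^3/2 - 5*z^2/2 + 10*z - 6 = (z - 2)*(z - 3/2)*(z - 1)*(z + 2)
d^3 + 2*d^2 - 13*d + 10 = (d - 2)*(d - 1)*(d + 5)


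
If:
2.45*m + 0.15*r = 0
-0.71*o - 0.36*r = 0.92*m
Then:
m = -0.0612244897959184*r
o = -0.42770911181374*r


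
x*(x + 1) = x^2 + x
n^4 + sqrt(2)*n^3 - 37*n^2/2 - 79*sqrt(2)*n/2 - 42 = (n - 7*sqrt(2)/2)*(n + sqrt(2))*(n + 3*sqrt(2)/2)*(n + 2*sqrt(2))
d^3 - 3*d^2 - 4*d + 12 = (d - 3)*(d - 2)*(d + 2)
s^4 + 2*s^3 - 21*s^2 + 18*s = s*(s - 3)*(s - 1)*(s + 6)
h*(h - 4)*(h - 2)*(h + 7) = h^4 + h^3 - 34*h^2 + 56*h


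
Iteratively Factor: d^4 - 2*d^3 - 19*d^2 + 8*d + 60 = (d - 5)*(d^3 + 3*d^2 - 4*d - 12) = (d - 5)*(d + 3)*(d^2 - 4) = (d - 5)*(d + 2)*(d + 3)*(d - 2)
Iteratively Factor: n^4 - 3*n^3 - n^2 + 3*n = (n + 1)*(n^3 - 4*n^2 + 3*n) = (n - 3)*(n + 1)*(n^2 - n) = n*(n - 3)*(n + 1)*(n - 1)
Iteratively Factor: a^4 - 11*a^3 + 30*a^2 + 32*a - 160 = (a - 4)*(a^3 - 7*a^2 + 2*a + 40) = (a - 5)*(a - 4)*(a^2 - 2*a - 8) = (a - 5)*(a - 4)*(a + 2)*(a - 4)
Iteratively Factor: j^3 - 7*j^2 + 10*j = (j - 2)*(j^2 - 5*j) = j*(j - 2)*(j - 5)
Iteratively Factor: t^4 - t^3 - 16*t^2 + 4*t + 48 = (t - 4)*(t^3 + 3*t^2 - 4*t - 12) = (t - 4)*(t - 2)*(t^2 + 5*t + 6) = (t - 4)*(t - 2)*(t + 2)*(t + 3)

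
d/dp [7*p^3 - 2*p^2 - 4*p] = 21*p^2 - 4*p - 4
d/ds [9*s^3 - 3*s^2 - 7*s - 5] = 27*s^2 - 6*s - 7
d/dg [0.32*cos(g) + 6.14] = -0.32*sin(g)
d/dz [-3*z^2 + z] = 1 - 6*z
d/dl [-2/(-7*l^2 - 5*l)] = 2*(-14*l - 5)/(l^2*(7*l + 5)^2)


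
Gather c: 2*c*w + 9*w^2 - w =2*c*w + 9*w^2 - w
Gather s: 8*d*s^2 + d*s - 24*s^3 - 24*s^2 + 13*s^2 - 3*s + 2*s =-24*s^3 + s^2*(8*d - 11) + s*(d - 1)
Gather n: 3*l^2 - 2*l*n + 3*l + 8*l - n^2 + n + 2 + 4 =3*l^2 + 11*l - n^2 + n*(1 - 2*l) + 6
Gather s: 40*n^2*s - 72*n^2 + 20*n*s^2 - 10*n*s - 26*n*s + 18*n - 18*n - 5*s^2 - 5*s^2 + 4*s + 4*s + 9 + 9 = -72*n^2 + s^2*(20*n - 10) + s*(40*n^2 - 36*n + 8) + 18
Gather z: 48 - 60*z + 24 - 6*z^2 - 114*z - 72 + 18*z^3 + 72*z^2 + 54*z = 18*z^3 + 66*z^2 - 120*z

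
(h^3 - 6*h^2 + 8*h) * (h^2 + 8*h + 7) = h^5 + 2*h^4 - 33*h^3 + 22*h^2 + 56*h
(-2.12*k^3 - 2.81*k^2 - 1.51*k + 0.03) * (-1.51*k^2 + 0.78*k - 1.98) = 3.2012*k^5 + 2.5895*k^4 + 4.2859*k^3 + 4.3407*k^2 + 3.0132*k - 0.0594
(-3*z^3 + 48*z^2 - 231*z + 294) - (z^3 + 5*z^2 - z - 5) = -4*z^3 + 43*z^2 - 230*z + 299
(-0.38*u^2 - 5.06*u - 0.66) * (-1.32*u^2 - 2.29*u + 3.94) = 0.5016*u^4 + 7.5494*u^3 + 10.9614*u^2 - 18.425*u - 2.6004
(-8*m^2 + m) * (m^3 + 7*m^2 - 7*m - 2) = -8*m^5 - 55*m^4 + 63*m^3 + 9*m^2 - 2*m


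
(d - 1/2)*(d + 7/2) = d^2 + 3*d - 7/4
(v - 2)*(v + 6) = v^2 + 4*v - 12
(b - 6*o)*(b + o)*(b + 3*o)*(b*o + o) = b^4*o - 2*b^3*o^2 + b^3*o - 21*b^2*o^3 - 2*b^2*o^2 - 18*b*o^4 - 21*b*o^3 - 18*o^4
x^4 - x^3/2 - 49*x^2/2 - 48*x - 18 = (x - 6)*(x + 1/2)*(x + 2)*(x + 3)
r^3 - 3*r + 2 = (r - 1)^2*(r + 2)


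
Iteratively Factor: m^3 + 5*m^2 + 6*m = (m)*(m^2 + 5*m + 6) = m*(m + 2)*(m + 3)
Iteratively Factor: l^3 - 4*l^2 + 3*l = (l)*(l^2 - 4*l + 3) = l*(l - 1)*(l - 3)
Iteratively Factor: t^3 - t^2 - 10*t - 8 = (t + 1)*(t^2 - 2*t - 8) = (t - 4)*(t + 1)*(t + 2)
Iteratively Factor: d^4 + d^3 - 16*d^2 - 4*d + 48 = (d + 4)*(d^3 - 3*d^2 - 4*d + 12) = (d + 2)*(d + 4)*(d^2 - 5*d + 6) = (d - 2)*(d + 2)*(d + 4)*(d - 3)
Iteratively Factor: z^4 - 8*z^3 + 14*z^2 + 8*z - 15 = (z + 1)*(z^3 - 9*z^2 + 23*z - 15) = (z - 3)*(z + 1)*(z^2 - 6*z + 5) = (z - 3)*(z - 1)*(z + 1)*(z - 5)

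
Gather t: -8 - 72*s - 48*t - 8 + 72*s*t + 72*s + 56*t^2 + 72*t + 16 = 56*t^2 + t*(72*s + 24)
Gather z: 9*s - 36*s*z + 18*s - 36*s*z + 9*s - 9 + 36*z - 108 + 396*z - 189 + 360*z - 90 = 36*s + z*(792 - 72*s) - 396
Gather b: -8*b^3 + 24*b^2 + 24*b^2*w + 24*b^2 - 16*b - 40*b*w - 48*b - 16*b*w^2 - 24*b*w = -8*b^3 + b^2*(24*w + 48) + b*(-16*w^2 - 64*w - 64)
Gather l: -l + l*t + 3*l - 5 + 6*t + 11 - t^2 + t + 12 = l*(t + 2) - t^2 + 7*t + 18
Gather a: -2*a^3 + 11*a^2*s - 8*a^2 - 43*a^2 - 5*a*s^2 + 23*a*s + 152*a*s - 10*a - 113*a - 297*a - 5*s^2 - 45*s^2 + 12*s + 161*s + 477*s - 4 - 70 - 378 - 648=-2*a^3 + a^2*(11*s - 51) + a*(-5*s^2 + 175*s - 420) - 50*s^2 + 650*s - 1100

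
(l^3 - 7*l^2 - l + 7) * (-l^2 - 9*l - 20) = -l^5 - 2*l^4 + 44*l^3 + 142*l^2 - 43*l - 140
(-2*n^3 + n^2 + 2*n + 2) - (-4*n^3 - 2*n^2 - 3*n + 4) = 2*n^3 + 3*n^2 + 5*n - 2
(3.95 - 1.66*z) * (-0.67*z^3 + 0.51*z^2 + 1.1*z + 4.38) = 1.1122*z^4 - 3.4931*z^3 + 0.1885*z^2 - 2.9258*z + 17.301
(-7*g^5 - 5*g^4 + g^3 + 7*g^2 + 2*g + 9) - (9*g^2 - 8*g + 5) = -7*g^5 - 5*g^4 + g^3 - 2*g^2 + 10*g + 4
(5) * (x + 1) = 5*x + 5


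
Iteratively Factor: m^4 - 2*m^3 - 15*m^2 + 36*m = (m - 3)*(m^3 + m^2 - 12*m) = (m - 3)*(m + 4)*(m^2 - 3*m) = (m - 3)^2*(m + 4)*(m)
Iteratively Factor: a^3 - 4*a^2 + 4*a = (a)*(a^2 - 4*a + 4) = a*(a - 2)*(a - 2)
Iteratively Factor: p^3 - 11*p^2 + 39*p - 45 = (p - 5)*(p^2 - 6*p + 9) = (p - 5)*(p - 3)*(p - 3)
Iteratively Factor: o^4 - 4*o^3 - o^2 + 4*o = (o + 1)*(o^3 - 5*o^2 + 4*o) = (o - 1)*(o + 1)*(o^2 - 4*o) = o*(o - 1)*(o + 1)*(o - 4)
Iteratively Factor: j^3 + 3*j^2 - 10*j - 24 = (j + 4)*(j^2 - j - 6) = (j + 2)*(j + 4)*(j - 3)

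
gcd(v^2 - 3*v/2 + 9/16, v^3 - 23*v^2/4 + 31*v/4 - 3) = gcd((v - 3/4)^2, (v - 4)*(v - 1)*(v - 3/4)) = v - 3/4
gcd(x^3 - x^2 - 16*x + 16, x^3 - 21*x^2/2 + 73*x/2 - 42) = x - 4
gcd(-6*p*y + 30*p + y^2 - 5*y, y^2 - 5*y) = y - 5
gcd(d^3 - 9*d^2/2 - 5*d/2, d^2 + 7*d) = d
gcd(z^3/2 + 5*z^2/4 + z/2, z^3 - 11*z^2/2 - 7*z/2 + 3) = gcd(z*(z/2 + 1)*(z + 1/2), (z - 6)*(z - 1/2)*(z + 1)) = 1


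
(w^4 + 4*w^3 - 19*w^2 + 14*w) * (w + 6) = w^5 + 10*w^4 + 5*w^3 - 100*w^2 + 84*w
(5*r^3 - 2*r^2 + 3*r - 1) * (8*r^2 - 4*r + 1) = 40*r^5 - 36*r^4 + 37*r^3 - 22*r^2 + 7*r - 1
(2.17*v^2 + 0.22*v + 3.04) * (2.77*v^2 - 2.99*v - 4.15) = 6.0109*v^4 - 5.8789*v^3 - 1.2425*v^2 - 10.0026*v - 12.616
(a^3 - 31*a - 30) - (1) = a^3 - 31*a - 31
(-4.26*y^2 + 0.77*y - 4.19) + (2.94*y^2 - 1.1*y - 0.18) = -1.32*y^2 - 0.33*y - 4.37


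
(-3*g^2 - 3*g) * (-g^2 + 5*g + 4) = 3*g^4 - 12*g^3 - 27*g^2 - 12*g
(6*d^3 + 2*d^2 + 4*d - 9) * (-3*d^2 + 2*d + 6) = -18*d^5 + 6*d^4 + 28*d^3 + 47*d^2 + 6*d - 54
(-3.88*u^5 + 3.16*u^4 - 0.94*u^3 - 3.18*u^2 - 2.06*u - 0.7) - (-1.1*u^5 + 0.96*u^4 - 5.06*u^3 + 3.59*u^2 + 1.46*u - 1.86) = -2.78*u^5 + 2.2*u^4 + 4.12*u^3 - 6.77*u^2 - 3.52*u + 1.16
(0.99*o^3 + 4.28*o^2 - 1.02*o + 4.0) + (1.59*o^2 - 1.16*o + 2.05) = 0.99*o^3 + 5.87*o^2 - 2.18*o + 6.05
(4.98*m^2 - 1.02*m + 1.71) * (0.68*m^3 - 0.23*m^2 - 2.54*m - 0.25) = 3.3864*m^5 - 1.839*m^4 - 11.2518*m^3 + 0.9525*m^2 - 4.0884*m - 0.4275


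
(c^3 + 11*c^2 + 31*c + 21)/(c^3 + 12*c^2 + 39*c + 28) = (c + 3)/(c + 4)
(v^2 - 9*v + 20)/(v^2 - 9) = (v^2 - 9*v + 20)/(v^2 - 9)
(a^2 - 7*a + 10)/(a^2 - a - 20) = (a - 2)/(a + 4)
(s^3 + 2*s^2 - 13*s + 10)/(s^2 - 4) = (s^2 + 4*s - 5)/(s + 2)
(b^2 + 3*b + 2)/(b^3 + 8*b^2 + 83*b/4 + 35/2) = 4*(b + 1)/(4*b^2 + 24*b + 35)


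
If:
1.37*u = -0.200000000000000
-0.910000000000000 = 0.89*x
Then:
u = -0.15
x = -1.02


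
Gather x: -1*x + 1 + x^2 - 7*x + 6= x^2 - 8*x + 7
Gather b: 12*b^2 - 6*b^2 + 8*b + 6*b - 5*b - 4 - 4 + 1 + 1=6*b^2 + 9*b - 6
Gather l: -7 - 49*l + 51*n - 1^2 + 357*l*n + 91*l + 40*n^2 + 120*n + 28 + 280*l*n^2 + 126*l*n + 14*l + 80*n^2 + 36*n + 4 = l*(280*n^2 + 483*n + 56) + 120*n^2 + 207*n + 24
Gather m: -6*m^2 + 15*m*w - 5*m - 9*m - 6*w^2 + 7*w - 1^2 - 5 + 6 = -6*m^2 + m*(15*w - 14) - 6*w^2 + 7*w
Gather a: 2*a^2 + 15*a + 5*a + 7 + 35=2*a^2 + 20*a + 42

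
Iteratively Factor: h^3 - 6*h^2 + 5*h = (h - 5)*(h^2 - h) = (h - 5)*(h - 1)*(h)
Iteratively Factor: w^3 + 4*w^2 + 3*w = (w)*(w^2 + 4*w + 3) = w*(w + 1)*(w + 3)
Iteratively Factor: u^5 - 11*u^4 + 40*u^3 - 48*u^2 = (u - 3)*(u^4 - 8*u^3 + 16*u^2) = u*(u - 3)*(u^3 - 8*u^2 + 16*u) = u*(u - 4)*(u - 3)*(u^2 - 4*u) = u*(u - 4)^2*(u - 3)*(u)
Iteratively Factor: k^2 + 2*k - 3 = (k - 1)*(k + 3)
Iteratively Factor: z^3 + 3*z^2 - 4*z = (z)*(z^2 + 3*z - 4) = z*(z - 1)*(z + 4)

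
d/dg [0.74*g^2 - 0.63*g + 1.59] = 1.48*g - 0.63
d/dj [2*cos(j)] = -2*sin(j)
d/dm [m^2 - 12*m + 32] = 2*m - 12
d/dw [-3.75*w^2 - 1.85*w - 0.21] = -7.5*w - 1.85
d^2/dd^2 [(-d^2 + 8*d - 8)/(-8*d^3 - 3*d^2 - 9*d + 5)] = 2*(64*d^6 - 1536*d^5 + 2280*d^4 + 2293*d^3 + 69*d^2 + 1248*d + 433)/(512*d^9 + 576*d^8 + 1944*d^7 + 363*d^6 + 1467*d^5 - 1566*d^4 + 519*d^3 - 990*d^2 + 675*d - 125)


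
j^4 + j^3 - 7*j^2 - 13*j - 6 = (j - 3)*(j + 1)^2*(j + 2)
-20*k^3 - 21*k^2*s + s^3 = (-5*k + s)*(k + s)*(4*k + s)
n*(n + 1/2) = n^2 + n/2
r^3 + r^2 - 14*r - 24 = (r - 4)*(r + 2)*(r + 3)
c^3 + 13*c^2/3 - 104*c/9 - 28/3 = (c - 7/3)*(c + 2/3)*(c + 6)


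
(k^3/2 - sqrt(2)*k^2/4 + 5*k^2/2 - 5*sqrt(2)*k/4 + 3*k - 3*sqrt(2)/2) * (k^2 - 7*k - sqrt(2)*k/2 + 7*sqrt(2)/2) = k^5/2 - k^4 - sqrt(2)*k^4/2 - 57*k^3/4 + sqrt(2)*k^3 - 43*k^2/2 + 29*sqrt(2)*k^2/2 - 29*k/4 + 21*sqrt(2)*k - 21/2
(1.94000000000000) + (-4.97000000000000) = -3.03000000000000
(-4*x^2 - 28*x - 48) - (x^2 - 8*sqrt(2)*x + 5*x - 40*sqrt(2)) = -5*x^2 - 33*x + 8*sqrt(2)*x - 48 + 40*sqrt(2)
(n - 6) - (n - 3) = -3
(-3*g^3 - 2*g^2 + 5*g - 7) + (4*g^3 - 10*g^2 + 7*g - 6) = g^3 - 12*g^2 + 12*g - 13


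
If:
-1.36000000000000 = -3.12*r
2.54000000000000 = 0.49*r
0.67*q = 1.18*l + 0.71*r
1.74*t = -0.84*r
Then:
No Solution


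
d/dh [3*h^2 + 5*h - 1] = 6*h + 5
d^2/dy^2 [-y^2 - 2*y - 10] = -2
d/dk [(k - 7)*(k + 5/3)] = 2*k - 16/3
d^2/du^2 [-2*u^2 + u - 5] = -4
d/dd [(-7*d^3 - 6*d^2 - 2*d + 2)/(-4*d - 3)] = (56*d^3 + 87*d^2 + 36*d + 14)/(16*d^2 + 24*d + 9)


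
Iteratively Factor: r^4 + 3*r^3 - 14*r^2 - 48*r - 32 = (r - 4)*(r^3 + 7*r^2 + 14*r + 8) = (r - 4)*(r + 4)*(r^2 + 3*r + 2) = (r - 4)*(r + 2)*(r + 4)*(r + 1)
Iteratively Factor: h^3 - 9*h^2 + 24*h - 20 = (h - 5)*(h^2 - 4*h + 4) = (h - 5)*(h - 2)*(h - 2)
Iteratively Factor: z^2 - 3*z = (z)*(z - 3)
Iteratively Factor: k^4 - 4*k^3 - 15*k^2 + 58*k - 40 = (k - 5)*(k^3 + k^2 - 10*k + 8) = (k - 5)*(k - 1)*(k^2 + 2*k - 8) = (k - 5)*(k - 1)*(k + 4)*(k - 2)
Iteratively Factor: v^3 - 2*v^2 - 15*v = (v - 5)*(v^2 + 3*v) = (v - 5)*(v + 3)*(v)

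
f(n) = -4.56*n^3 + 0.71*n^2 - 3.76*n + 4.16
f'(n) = -13.68*n^2 + 1.42*n - 3.76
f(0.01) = 4.12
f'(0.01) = -3.75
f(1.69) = -22.18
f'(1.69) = -40.43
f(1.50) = -15.27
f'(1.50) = -32.41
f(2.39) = -63.02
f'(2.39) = -78.51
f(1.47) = -14.32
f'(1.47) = -31.23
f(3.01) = -125.08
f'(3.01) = -123.43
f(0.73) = 0.02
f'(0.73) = -10.01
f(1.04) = -4.11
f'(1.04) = -17.08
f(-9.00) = 3419.75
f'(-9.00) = -1124.62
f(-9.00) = 3419.75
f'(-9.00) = -1124.62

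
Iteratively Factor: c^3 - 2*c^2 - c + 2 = (c - 2)*(c^2 - 1) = (c - 2)*(c + 1)*(c - 1)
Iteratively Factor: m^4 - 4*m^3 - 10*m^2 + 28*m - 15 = (m - 5)*(m^3 + m^2 - 5*m + 3) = (m - 5)*(m + 3)*(m^2 - 2*m + 1) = (m - 5)*(m - 1)*(m + 3)*(m - 1)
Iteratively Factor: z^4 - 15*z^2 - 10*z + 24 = (z + 3)*(z^3 - 3*z^2 - 6*z + 8) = (z - 1)*(z + 3)*(z^2 - 2*z - 8) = (z - 1)*(z + 2)*(z + 3)*(z - 4)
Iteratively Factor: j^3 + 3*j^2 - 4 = (j - 1)*(j^2 + 4*j + 4) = (j - 1)*(j + 2)*(j + 2)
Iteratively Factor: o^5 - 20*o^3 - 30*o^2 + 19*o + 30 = (o - 5)*(o^4 + 5*o^3 + 5*o^2 - 5*o - 6) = (o - 5)*(o + 3)*(o^3 + 2*o^2 - o - 2) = (o - 5)*(o - 1)*(o + 3)*(o^2 + 3*o + 2) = (o - 5)*(o - 1)*(o + 2)*(o + 3)*(o + 1)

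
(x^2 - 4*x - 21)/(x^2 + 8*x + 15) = (x - 7)/(x + 5)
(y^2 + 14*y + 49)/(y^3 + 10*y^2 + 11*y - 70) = (y + 7)/(y^2 + 3*y - 10)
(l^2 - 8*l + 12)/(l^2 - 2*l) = (l - 6)/l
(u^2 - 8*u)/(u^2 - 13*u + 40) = u/(u - 5)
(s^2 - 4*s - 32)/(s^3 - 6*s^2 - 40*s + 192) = (s + 4)/(s^2 + 2*s - 24)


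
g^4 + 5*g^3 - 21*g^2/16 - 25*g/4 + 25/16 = (g - 1)*(g - 1/4)*(g + 5/4)*(g + 5)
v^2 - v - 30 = (v - 6)*(v + 5)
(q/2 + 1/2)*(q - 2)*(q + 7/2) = q^3/2 + 5*q^2/4 - 11*q/4 - 7/2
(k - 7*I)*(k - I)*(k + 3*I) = k^3 - 5*I*k^2 + 17*k - 21*I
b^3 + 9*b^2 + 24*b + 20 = (b + 2)^2*(b + 5)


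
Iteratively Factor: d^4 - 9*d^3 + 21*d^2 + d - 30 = (d - 2)*(d^3 - 7*d^2 + 7*d + 15) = (d - 2)*(d + 1)*(d^2 - 8*d + 15) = (d - 5)*(d - 2)*(d + 1)*(d - 3)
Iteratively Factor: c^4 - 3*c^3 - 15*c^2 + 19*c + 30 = (c - 2)*(c^3 - c^2 - 17*c - 15) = (c - 5)*(c - 2)*(c^2 + 4*c + 3) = (c - 5)*(c - 2)*(c + 1)*(c + 3)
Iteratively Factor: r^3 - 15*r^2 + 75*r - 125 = (r - 5)*(r^2 - 10*r + 25) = (r - 5)^2*(r - 5)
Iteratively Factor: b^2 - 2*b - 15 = (b - 5)*(b + 3)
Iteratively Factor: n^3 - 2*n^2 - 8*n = (n - 4)*(n^2 + 2*n) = n*(n - 4)*(n + 2)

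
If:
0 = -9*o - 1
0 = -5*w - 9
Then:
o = -1/9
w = -9/5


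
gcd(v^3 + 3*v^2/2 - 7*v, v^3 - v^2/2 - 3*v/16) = v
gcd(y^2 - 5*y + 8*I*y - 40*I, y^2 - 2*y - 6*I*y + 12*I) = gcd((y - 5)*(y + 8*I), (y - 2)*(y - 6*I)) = 1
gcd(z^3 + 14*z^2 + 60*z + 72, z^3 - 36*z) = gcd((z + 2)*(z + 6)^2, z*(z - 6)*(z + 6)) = z + 6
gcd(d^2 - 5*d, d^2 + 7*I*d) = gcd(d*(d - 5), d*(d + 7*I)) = d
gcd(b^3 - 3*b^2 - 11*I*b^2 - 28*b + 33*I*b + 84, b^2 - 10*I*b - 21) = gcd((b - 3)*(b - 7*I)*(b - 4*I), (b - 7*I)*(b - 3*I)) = b - 7*I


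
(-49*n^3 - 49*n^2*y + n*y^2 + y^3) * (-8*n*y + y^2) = 392*n^4*y + 343*n^3*y^2 - 57*n^2*y^3 - 7*n*y^4 + y^5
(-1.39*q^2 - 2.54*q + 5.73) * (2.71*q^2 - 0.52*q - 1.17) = -3.7669*q^4 - 6.1606*q^3 + 18.4754*q^2 - 0.00780000000000047*q - 6.7041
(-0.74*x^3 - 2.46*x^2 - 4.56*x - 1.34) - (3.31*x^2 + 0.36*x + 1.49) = -0.74*x^3 - 5.77*x^2 - 4.92*x - 2.83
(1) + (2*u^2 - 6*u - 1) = 2*u^2 - 6*u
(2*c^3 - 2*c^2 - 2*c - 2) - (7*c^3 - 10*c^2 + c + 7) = -5*c^3 + 8*c^2 - 3*c - 9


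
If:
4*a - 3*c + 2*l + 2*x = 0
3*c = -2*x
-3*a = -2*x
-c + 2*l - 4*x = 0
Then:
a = 0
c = 0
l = 0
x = 0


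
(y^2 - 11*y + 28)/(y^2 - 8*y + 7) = (y - 4)/(y - 1)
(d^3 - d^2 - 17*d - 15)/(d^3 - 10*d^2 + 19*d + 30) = (d + 3)/(d - 6)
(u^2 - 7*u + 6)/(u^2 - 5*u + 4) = (u - 6)/(u - 4)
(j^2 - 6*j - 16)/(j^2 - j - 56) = (j + 2)/(j + 7)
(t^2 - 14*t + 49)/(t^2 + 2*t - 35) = (t^2 - 14*t + 49)/(t^2 + 2*t - 35)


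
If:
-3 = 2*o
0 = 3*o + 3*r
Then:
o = -3/2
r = 3/2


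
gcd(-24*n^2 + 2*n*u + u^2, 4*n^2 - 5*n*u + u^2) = -4*n + u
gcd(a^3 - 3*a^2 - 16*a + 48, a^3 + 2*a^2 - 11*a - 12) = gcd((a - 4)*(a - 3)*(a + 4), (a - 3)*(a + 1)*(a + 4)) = a^2 + a - 12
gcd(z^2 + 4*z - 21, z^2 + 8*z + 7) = z + 7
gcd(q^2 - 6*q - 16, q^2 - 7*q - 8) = q - 8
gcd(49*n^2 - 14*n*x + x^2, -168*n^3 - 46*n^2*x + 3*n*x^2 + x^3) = -7*n + x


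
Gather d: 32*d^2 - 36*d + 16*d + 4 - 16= 32*d^2 - 20*d - 12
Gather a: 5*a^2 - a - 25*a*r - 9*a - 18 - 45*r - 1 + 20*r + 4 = 5*a^2 + a*(-25*r - 10) - 25*r - 15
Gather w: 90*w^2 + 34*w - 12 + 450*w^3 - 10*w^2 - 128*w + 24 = 450*w^3 + 80*w^2 - 94*w + 12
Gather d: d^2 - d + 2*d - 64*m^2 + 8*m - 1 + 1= d^2 + d - 64*m^2 + 8*m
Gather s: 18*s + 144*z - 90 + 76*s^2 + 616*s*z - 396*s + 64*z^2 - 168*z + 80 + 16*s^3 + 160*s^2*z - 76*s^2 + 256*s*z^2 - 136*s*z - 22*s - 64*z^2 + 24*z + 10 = 16*s^3 + 160*s^2*z + s*(256*z^2 + 480*z - 400)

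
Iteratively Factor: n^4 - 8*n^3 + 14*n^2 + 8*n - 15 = (n - 3)*(n^3 - 5*n^2 - n + 5) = (n - 3)*(n - 1)*(n^2 - 4*n - 5) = (n - 3)*(n - 1)*(n + 1)*(n - 5)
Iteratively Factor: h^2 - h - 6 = (h - 3)*(h + 2)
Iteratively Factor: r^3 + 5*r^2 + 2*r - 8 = (r + 2)*(r^2 + 3*r - 4) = (r - 1)*(r + 2)*(r + 4)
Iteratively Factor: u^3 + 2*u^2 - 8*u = (u - 2)*(u^2 + 4*u) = (u - 2)*(u + 4)*(u)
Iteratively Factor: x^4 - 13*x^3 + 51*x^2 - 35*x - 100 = (x - 4)*(x^3 - 9*x^2 + 15*x + 25) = (x - 4)*(x + 1)*(x^2 - 10*x + 25) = (x - 5)*(x - 4)*(x + 1)*(x - 5)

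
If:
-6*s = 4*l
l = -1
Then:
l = -1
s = 2/3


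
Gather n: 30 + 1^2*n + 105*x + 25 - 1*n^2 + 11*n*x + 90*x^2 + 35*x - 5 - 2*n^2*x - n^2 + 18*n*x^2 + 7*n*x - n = n^2*(-2*x - 2) + n*(18*x^2 + 18*x) + 90*x^2 + 140*x + 50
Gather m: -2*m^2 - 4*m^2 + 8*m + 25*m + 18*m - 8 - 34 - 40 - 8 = -6*m^2 + 51*m - 90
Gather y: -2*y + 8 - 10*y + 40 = 48 - 12*y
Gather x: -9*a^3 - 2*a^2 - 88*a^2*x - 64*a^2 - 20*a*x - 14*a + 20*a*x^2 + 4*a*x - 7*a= -9*a^3 - 66*a^2 + 20*a*x^2 - 21*a + x*(-88*a^2 - 16*a)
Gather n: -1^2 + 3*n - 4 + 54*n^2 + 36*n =54*n^2 + 39*n - 5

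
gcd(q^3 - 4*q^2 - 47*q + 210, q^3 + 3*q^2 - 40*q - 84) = q^2 + q - 42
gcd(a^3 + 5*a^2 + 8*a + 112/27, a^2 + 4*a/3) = a + 4/3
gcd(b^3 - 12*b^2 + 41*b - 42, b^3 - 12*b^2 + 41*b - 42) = b^3 - 12*b^2 + 41*b - 42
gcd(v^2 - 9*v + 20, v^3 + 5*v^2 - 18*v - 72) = v - 4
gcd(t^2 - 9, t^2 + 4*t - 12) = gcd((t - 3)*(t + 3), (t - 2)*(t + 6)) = 1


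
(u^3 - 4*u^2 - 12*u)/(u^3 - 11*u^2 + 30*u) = (u + 2)/(u - 5)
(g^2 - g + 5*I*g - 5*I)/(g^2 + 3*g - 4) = (g + 5*I)/(g + 4)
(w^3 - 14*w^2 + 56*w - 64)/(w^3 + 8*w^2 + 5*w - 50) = (w^2 - 12*w + 32)/(w^2 + 10*w + 25)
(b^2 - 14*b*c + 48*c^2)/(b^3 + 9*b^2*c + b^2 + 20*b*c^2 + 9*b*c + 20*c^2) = (b^2 - 14*b*c + 48*c^2)/(b^3 + 9*b^2*c + b^2 + 20*b*c^2 + 9*b*c + 20*c^2)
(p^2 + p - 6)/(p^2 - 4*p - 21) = (p - 2)/(p - 7)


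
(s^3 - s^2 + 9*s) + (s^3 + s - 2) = 2*s^3 - s^2 + 10*s - 2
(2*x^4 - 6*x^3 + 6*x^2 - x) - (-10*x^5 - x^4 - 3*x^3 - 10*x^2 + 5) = 10*x^5 + 3*x^4 - 3*x^3 + 16*x^2 - x - 5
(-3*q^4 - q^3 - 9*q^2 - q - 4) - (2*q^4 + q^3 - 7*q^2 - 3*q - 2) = -5*q^4 - 2*q^3 - 2*q^2 + 2*q - 2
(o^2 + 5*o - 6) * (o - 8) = o^3 - 3*o^2 - 46*o + 48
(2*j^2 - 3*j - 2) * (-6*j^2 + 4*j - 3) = -12*j^4 + 26*j^3 - 6*j^2 + j + 6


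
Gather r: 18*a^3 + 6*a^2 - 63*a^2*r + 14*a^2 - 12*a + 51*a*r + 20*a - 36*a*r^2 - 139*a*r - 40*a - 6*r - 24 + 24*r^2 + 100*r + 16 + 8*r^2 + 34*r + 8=18*a^3 + 20*a^2 - 32*a + r^2*(32 - 36*a) + r*(-63*a^2 - 88*a + 128)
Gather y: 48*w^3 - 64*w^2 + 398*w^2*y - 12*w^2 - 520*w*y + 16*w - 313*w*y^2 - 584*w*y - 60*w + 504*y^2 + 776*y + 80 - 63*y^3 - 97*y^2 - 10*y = 48*w^3 - 76*w^2 - 44*w - 63*y^3 + y^2*(407 - 313*w) + y*(398*w^2 - 1104*w + 766) + 80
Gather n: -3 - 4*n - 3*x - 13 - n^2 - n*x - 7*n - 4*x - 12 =-n^2 + n*(-x - 11) - 7*x - 28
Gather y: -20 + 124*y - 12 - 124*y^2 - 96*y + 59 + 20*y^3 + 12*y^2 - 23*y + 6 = 20*y^3 - 112*y^2 + 5*y + 33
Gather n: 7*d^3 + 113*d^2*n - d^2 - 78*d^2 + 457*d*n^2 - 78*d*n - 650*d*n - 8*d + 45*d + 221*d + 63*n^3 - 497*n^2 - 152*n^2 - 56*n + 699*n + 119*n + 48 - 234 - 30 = 7*d^3 - 79*d^2 + 258*d + 63*n^3 + n^2*(457*d - 649) + n*(113*d^2 - 728*d + 762) - 216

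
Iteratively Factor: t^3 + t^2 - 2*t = (t - 1)*(t^2 + 2*t) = (t - 1)*(t + 2)*(t)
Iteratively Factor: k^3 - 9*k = (k - 3)*(k^2 + 3*k) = k*(k - 3)*(k + 3)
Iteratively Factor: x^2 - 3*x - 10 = (x - 5)*(x + 2)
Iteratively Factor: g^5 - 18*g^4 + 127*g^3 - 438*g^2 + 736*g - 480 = (g - 2)*(g^4 - 16*g^3 + 95*g^2 - 248*g + 240) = (g - 3)*(g - 2)*(g^3 - 13*g^2 + 56*g - 80) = (g - 4)*(g - 3)*(g - 2)*(g^2 - 9*g + 20) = (g - 4)^2*(g - 3)*(g - 2)*(g - 5)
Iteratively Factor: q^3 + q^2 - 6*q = (q)*(q^2 + q - 6) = q*(q - 2)*(q + 3)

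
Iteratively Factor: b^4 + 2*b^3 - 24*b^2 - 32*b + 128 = (b + 4)*(b^3 - 2*b^2 - 16*b + 32) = (b + 4)^2*(b^2 - 6*b + 8) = (b - 2)*(b + 4)^2*(b - 4)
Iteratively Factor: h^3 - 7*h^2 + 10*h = (h - 2)*(h^2 - 5*h) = h*(h - 2)*(h - 5)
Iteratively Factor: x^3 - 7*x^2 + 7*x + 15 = (x + 1)*(x^2 - 8*x + 15) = (x - 3)*(x + 1)*(x - 5)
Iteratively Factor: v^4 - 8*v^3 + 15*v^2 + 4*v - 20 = (v - 5)*(v^3 - 3*v^2 + 4) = (v - 5)*(v - 2)*(v^2 - v - 2) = (v - 5)*(v - 2)*(v + 1)*(v - 2)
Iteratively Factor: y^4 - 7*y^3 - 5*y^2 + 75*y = (y + 3)*(y^3 - 10*y^2 + 25*y) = (y - 5)*(y + 3)*(y^2 - 5*y) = (y - 5)^2*(y + 3)*(y)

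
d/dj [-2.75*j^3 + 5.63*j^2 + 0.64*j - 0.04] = -8.25*j^2 + 11.26*j + 0.64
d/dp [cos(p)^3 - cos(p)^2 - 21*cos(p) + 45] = (-3*cos(p)^2 + 2*cos(p) + 21)*sin(p)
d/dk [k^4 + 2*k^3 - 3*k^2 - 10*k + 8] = 4*k^3 + 6*k^2 - 6*k - 10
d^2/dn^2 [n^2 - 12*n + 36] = 2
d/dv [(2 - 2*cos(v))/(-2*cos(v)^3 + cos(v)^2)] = 2*(4*cos(v)^2 - 7*cos(v) + 2)*sin(v)/((2*cos(v) - 1)^2*cos(v)^3)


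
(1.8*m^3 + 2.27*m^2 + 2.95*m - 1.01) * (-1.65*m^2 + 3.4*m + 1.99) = -2.97*m^5 + 2.3745*m^4 + 6.4325*m^3 + 16.2138*m^2 + 2.4365*m - 2.0099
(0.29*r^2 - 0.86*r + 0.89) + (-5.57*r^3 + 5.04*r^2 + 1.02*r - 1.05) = -5.57*r^3 + 5.33*r^2 + 0.16*r - 0.16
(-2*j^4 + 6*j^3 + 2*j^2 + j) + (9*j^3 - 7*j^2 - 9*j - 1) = -2*j^4 + 15*j^3 - 5*j^2 - 8*j - 1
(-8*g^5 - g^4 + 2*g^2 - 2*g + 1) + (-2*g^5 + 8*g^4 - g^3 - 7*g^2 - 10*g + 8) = -10*g^5 + 7*g^4 - g^3 - 5*g^2 - 12*g + 9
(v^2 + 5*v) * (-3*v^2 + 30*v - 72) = -3*v^4 + 15*v^3 + 78*v^2 - 360*v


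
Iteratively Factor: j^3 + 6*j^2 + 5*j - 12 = (j + 3)*(j^2 + 3*j - 4) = (j - 1)*(j + 3)*(j + 4)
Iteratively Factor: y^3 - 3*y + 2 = (y - 1)*(y^2 + y - 2) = (y - 1)*(y + 2)*(y - 1)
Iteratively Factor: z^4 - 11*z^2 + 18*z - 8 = (z - 1)*(z^3 + z^2 - 10*z + 8) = (z - 1)*(z + 4)*(z^2 - 3*z + 2) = (z - 1)^2*(z + 4)*(z - 2)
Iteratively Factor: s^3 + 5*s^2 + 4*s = (s + 4)*(s^2 + s) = (s + 1)*(s + 4)*(s)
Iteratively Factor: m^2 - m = (m - 1)*(m)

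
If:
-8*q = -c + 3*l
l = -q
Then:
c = 5*q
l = -q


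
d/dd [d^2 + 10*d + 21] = 2*d + 10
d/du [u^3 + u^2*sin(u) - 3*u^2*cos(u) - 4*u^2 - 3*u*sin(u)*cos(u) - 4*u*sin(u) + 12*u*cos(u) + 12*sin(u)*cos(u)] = 3*u^2*sin(u) + u^2*cos(u) + 3*u^2 - 10*sqrt(2)*u*sin(u + pi/4) - 3*u*cos(2*u) - 8*u - 4*sin(u) - 3*sin(2*u)/2 + 12*cos(u) + 12*cos(2*u)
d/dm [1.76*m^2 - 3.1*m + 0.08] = 3.52*m - 3.1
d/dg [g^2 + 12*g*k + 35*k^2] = 2*g + 12*k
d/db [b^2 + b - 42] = 2*b + 1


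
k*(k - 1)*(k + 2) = k^3 + k^2 - 2*k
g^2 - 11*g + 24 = (g - 8)*(g - 3)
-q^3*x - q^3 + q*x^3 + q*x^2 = (-q + x)*(q + x)*(q*x + q)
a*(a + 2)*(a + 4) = a^3 + 6*a^2 + 8*a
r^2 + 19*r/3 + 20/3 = (r + 4/3)*(r + 5)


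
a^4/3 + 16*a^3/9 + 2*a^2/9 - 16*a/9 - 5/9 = (a/3 + 1/3)*(a - 1)*(a + 1/3)*(a + 5)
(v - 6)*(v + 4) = v^2 - 2*v - 24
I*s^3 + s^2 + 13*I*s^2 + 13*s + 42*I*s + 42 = (s + 6)*(s + 7)*(I*s + 1)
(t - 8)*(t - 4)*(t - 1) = t^3 - 13*t^2 + 44*t - 32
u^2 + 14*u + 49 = (u + 7)^2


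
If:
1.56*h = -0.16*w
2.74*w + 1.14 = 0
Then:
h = 0.04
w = -0.42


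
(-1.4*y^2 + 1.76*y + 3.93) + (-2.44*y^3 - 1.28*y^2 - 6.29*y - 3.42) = -2.44*y^3 - 2.68*y^2 - 4.53*y + 0.51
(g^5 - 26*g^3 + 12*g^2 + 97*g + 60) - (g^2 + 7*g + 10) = g^5 - 26*g^3 + 11*g^2 + 90*g + 50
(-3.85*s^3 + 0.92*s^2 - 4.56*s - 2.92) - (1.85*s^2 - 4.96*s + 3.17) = -3.85*s^3 - 0.93*s^2 + 0.4*s - 6.09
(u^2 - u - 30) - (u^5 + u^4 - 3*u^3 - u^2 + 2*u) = -u^5 - u^4 + 3*u^3 + 2*u^2 - 3*u - 30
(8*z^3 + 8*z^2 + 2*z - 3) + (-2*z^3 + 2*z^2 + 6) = 6*z^3 + 10*z^2 + 2*z + 3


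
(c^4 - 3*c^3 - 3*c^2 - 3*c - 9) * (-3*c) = -3*c^5 + 9*c^4 + 9*c^3 + 9*c^2 + 27*c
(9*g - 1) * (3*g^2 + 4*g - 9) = 27*g^3 + 33*g^2 - 85*g + 9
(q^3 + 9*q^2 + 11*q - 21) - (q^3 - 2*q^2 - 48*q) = 11*q^2 + 59*q - 21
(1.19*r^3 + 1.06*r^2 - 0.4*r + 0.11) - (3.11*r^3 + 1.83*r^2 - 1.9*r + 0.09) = -1.92*r^3 - 0.77*r^2 + 1.5*r + 0.02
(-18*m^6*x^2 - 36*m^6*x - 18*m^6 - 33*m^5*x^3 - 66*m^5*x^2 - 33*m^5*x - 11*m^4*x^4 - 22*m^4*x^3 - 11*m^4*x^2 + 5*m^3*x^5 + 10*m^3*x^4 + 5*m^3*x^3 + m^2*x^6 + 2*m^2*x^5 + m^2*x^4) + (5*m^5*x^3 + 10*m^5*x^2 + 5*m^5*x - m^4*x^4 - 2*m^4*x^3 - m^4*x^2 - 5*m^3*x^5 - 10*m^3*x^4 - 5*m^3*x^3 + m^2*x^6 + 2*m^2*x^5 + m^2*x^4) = -18*m^6*x^2 - 36*m^6*x - 18*m^6 - 28*m^5*x^3 - 56*m^5*x^2 - 28*m^5*x - 12*m^4*x^4 - 24*m^4*x^3 - 12*m^4*x^2 + 2*m^2*x^6 + 4*m^2*x^5 + 2*m^2*x^4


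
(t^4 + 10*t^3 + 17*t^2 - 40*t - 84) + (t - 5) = t^4 + 10*t^3 + 17*t^2 - 39*t - 89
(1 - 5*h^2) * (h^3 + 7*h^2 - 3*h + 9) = -5*h^5 - 35*h^4 + 16*h^3 - 38*h^2 - 3*h + 9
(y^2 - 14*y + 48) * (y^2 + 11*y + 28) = y^4 - 3*y^3 - 78*y^2 + 136*y + 1344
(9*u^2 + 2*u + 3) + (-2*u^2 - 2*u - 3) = 7*u^2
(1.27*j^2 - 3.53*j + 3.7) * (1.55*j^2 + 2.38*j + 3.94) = 1.9685*j^4 - 2.4489*j^3 + 2.3374*j^2 - 5.1022*j + 14.578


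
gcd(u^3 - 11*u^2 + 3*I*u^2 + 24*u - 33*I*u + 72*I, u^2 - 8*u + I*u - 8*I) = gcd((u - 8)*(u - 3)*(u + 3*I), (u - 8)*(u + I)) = u - 8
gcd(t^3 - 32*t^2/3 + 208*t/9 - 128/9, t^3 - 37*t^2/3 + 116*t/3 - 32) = t^2 - 28*t/3 + 32/3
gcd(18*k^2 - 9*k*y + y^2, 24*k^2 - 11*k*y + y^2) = -3*k + y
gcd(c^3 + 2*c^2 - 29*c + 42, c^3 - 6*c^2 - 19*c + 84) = c - 3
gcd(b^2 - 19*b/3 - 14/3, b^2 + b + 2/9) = b + 2/3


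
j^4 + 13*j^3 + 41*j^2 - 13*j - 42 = (j - 1)*(j + 1)*(j + 6)*(j + 7)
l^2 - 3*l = l*(l - 3)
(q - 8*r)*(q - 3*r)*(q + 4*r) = q^3 - 7*q^2*r - 20*q*r^2 + 96*r^3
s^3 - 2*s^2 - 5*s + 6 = (s - 3)*(s - 1)*(s + 2)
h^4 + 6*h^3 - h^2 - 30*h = h*(h - 2)*(h + 3)*(h + 5)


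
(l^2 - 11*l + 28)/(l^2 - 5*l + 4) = (l - 7)/(l - 1)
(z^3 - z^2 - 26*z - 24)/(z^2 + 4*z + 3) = (z^2 - 2*z - 24)/(z + 3)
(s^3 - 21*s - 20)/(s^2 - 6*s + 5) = (s^2 + 5*s + 4)/(s - 1)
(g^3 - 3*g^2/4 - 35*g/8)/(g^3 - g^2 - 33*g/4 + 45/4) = g*(4*g + 7)/(2*(2*g^2 + 3*g - 9))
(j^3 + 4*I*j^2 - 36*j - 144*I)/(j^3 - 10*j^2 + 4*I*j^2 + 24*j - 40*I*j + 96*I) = (j + 6)/(j - 4)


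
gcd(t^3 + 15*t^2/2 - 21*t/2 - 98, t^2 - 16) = t + 4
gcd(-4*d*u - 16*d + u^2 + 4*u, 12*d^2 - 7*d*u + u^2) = -4*d + u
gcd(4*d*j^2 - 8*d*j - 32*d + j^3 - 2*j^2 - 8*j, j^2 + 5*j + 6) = j + 2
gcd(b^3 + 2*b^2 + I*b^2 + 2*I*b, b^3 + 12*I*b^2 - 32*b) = b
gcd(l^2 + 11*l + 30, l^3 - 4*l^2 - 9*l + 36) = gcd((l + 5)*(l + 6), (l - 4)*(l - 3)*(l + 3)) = 1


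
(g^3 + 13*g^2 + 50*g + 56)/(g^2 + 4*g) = g + 9 + 14/g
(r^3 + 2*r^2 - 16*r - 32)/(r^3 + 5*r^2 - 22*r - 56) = (r + 4)/(r + 7)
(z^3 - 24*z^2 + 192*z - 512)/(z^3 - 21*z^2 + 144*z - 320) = (z - 8)/(z - 5)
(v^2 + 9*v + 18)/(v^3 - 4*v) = (v^2 + 9*v + 18)/(v*(v^2 - 4))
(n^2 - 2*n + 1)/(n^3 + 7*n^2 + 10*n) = (n^2 - 2*n + 1)/(n*(n^2 + 7*n + 10))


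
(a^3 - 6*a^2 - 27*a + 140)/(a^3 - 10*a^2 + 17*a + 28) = (a + 5)/(a + 1)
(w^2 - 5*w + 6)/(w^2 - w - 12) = (-w^2 + 5*w - 6)/(-w^2 + w + 12)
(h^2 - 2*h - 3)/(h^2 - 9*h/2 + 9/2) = 2*(h + 1)/(2*h - 3)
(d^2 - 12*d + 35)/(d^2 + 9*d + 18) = (d^2 - 12*d + 35)/(d^2 + 9*d + 18)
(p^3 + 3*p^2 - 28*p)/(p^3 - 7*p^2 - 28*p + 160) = p*(p + 7)/(p^2 - 3*p - 40)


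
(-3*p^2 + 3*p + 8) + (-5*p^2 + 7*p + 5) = -8*p^2 + 10*p + 13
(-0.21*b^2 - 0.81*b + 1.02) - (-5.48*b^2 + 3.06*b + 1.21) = 5.27*b^2 - 3.87*b - 0.19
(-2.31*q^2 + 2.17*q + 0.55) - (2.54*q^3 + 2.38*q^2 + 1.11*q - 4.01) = -2.54*q^3 - 4.69*q^2 + 1.06*q + 4.56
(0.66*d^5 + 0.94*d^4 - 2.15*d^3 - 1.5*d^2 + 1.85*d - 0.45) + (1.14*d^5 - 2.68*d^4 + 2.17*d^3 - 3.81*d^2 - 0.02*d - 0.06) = 1.8*d^5 - 1.74*d^4 + 0.02*d^3 - 5.31*d^2 + 1.83*d - 0.51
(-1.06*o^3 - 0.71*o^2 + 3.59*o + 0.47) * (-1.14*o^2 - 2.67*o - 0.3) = 1.2084*o^5 + 3.6396*o^4 - 1.8789*o^3 - 9.9081*o^2 - 2.3319*o - 0.141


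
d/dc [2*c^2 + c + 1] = 4*c + 1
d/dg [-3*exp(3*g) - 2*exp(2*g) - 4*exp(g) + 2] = (-9*exp(2*g) - 4*exp(g) - 4)*exp(g)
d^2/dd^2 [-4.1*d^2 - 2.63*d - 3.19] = -8.20000000000000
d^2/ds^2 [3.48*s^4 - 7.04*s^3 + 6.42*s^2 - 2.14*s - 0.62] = 41.76*s^2 - 42.24*s + 12.84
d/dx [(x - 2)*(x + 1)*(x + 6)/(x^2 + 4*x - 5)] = (x^4 + 8*x^3 + 13*x^2 - 26*x + 88)/(x^4 + 8*x^3 + 6*x^2 - 40*x + 25)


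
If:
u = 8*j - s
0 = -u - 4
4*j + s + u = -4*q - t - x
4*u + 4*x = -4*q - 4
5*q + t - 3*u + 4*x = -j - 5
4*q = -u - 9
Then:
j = 57/22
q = -5/4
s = 272/11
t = -1335/44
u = -4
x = 17/4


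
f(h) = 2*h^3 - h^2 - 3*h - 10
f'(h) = 6*h^2 - 2*h - 3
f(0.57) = -11.66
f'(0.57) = -2.19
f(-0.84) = -9.37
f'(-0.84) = 2.91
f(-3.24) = -78.80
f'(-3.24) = 66.47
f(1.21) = -11.55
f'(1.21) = 3.36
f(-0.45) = -9.03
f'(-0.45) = -0.88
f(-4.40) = -186.53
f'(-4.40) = 121.96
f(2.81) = 18.05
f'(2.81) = 38.76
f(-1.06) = -10.33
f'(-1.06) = 5.86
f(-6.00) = -460.00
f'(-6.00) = 225.00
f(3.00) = 26.00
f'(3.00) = 45.00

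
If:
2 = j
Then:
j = 2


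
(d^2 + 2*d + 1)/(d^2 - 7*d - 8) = (d + 1)/(d - 8)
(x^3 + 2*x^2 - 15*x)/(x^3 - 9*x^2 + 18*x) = (x + 5)/(x - 6)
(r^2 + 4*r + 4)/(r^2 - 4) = (r + 2)/(r - 2)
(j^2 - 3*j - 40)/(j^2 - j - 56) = (j + 5)/(j + 7)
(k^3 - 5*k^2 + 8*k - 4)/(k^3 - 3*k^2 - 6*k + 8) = (k^2 - 4*k + 4)/(k^2 - 2*k - 8)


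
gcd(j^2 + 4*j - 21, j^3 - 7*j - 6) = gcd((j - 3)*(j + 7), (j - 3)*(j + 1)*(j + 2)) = j - 3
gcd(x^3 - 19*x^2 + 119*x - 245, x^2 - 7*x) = x - 7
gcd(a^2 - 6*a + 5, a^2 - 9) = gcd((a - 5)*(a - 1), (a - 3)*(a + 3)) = 1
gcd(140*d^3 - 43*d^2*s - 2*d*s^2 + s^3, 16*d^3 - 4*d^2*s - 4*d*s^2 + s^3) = -4*d + s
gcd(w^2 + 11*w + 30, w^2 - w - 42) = w + 6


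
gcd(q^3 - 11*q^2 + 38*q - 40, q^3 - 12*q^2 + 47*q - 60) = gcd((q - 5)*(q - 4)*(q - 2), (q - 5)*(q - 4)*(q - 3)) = q^2 - 9*q + 20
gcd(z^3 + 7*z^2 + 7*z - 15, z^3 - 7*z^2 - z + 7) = z - 1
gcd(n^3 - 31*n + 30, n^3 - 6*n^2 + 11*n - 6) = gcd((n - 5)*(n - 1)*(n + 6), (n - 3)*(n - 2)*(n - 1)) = n - 1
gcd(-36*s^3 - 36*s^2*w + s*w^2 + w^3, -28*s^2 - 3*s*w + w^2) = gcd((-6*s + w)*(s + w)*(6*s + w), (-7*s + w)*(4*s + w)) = 1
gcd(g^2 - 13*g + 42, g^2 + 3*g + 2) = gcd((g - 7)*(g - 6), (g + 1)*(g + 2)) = 1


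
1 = 1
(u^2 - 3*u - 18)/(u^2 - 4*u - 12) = (u + 3)/(u + 2)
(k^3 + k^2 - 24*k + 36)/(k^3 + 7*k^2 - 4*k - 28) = (k^2 + 3*k - 18)/(k^2 + 9*k + 14)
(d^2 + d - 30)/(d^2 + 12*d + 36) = (d - 5)/(d + 6)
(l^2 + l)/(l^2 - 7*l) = (l + 1)/(l - 7)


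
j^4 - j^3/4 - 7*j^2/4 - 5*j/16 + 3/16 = (j - 3/2)*(j - 1/4)*(j + 1/2)*(j + 1)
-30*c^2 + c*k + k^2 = (-5*c + k)*(6*c + k)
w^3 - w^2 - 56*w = w*(w - 8)*(w + 7)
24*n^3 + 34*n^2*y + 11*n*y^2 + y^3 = (n + y)*(4*n + y)*(6*n + y)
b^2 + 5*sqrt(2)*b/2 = b*(b + 5*sqrt(2)/2)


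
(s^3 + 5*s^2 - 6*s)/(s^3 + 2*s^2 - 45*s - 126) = s*(s - 1)/(s^2 - 4*s - 21)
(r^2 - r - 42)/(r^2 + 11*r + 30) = (r - 7)/(r + 5)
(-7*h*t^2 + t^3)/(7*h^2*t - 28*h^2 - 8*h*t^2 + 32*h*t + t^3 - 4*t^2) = t^2/(-h*t + 4*h + t^2 - 4*t)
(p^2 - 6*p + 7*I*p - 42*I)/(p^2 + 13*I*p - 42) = (p - 6)/(p + 6*I)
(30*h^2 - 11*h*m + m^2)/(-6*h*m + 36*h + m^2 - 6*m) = (-5*h + m)/(m - 6)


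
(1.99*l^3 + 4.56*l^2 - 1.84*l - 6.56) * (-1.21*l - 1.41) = -2.4079*l^4 - 8.3235*l^3 - 4.2032*l^2 + 10.532*l + 9.2496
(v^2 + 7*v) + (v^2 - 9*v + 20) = 2*v^2 - 2*v + 20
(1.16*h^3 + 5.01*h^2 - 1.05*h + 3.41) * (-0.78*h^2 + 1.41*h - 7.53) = -0.9048*h^5 - 2.2722*h^4 - 0.851700000000001*h^3 - 41.8656*h^2 + 12.7146*h - 25.6773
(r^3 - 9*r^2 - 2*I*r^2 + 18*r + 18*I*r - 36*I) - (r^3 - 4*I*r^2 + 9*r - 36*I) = -9*r^2 + 2*I*r^2 + 9*r + 18*I*r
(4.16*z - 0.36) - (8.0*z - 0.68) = 0.32 - 3.84*z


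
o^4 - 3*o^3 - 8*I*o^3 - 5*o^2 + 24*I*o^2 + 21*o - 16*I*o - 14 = (o - 2)*(o - 1)*(o - 7*I)*(o - I)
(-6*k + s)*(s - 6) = -6*k*s + 36*k + s^2 - 6*s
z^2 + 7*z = z*(z + 7)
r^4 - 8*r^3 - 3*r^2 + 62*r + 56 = (r - 7)*(r - 4)*(r + 1)*(r + 2)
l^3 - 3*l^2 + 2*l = l*(l - 2)*(l - 1)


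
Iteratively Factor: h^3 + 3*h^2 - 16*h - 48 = (h - 4)*(h^2 + 7*h + 12) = (h - 4)*(h + 4)*(h + 3)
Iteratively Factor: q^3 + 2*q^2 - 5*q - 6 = (q - 2)*(q^2 + 4*q + 3) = (q - 2)*(q + 1)*(q + 3)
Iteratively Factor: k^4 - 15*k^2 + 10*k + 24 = (k + 1)*(k^3 - k^2 - 14*k + 24) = (k + 1)*(k + 4)*(k^2 - 5*k + 6) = (k - 3)*(k + 1)*(k + 4)*(k - 2)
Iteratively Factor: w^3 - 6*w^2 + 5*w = (w)*(w^2 - 6*w + 5) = w*(w - 5)*(w - 1)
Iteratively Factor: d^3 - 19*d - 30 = (d + 3)*(d^2 - 3*d - 10) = (d - 5)*(d + 3)*(d + 2)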